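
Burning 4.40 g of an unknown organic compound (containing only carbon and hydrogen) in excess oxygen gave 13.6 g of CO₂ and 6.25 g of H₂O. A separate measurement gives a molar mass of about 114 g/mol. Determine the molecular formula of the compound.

mol C = 13.6 g CO₂ ÷ 44.009 g/mol = 0.3090 mol
mol H = 2 × 6.25 g H₂O ÷ 18.015 g/mol = 0.6939 mol
Divide by the smallest (0.3090 mol): C 1.000, H 2.245
Multiplying each by 4 gives whole numbers: C 4.00, H 8.98
Empirical formula: C4H9
Empirical-formula mass = 57.12 g/mol; 114 ÷ 57.12 ≈ 2, so the molecular formula is C8H18.

C8H18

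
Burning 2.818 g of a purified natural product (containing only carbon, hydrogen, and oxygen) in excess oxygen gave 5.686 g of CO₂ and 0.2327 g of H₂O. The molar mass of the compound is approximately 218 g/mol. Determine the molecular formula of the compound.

mol C = 5.686 g CO₂ ÷ 44.009 g/mol = 0.12920 mol
mol H = 2 × 0.2327 g H₂O ÷ 18.015 g/mol = 0.025834 mol
mass O = 2.818 − (1.5518 + 0.026041) = 1.2401 g → mol O = 1.2401 ÷ 15.999 = 0.077513 mol
Divide by the smallest (0.025834 mol): C 5.001, H 1.000, O 3.000
Empirical formula: C5HO3
Empirical-formula mass = 109.06 g/mol; 218 ÷ 109.06 ≈ 2, so the molecular formula is C10H2O6.

C10H2O6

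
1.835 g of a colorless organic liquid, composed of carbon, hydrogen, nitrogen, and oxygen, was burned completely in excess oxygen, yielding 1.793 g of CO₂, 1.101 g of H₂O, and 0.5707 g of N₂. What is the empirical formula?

mol C = 1.793 g CO₂ ÷ 44.009 g/mol = 0.040742 mol
mol H = 2 × 1.101 g H₂O ÷ 18.015 g/mol = 0.12223 mol
mol N = 2 × 0.5707 g N₂ ÷ 28.014 g/mol = 0.040744 mol
mass O = 1.835 − (0.48935 + 0.12321 + 0.57070) = 0.65174 g → mol O = 0.65174 ÷ 15.999 = 0.040736 mol
Divide by the smallest (0.040736 mol): C 1.000, H 3.001, N 1.000, O 1.000

CH3NO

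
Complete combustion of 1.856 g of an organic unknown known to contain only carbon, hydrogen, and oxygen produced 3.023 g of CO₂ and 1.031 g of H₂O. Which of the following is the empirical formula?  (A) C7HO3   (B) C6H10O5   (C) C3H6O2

mol C = 3.023 g CO₂ ÷ 44.009 g/mol = 0.068690 mol
mol H = 2 × 1.031 g H₂O ÷ 18.015 g/mol = 0.11446 mol
mass O = 1.856 − (0.82504 + 0.11538) = 0.91558 g → mol O = 0.91558 ÷ 15.999 = 0.057227 mol
Divide by the smallest (0.057227 mol): C 1.200, H 2.000, O 1.000
Multiplying each by 5 gives whole numbers: C 6.00, H 10.00, O 5.00

(B) C6H10O5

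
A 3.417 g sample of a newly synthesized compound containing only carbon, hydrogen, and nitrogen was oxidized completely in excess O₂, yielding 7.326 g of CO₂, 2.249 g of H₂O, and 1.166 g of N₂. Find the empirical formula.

C2H3N

mol C = 7.326 g CO₂ ÷ 44.009 g/mol = 0.16647 mol
mol H = 2 × 2.249 g H₂O ÷ 18.015 g/mol = 0.24968 mol
mol N = 2 × 1.166 g N₂ ÷ 28.014 g/mol = 0.083244 mol
Divide by the smallest (0.083244 mol): C 2.000, H 2.999, N 1.000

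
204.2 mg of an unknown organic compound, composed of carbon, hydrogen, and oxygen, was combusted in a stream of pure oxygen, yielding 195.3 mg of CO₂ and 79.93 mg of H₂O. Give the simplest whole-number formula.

CH2O2

mol C = 0.1953 g CO₂ ÷ 44.009 g/mol = 0.0044377 mol
mol H = 2 × 0.07993 g H₂O ÷ 18.015 g/mol = 0.0088737 mol
mass O = 0.2042 − (0.053302 + 0.0089447) = 0.14195 g → mol O = 0.14195 ÷ 15.999 = 0.0088727 mol
Divide by the smallest (0.0044377 mol): C 1.000, H 2.000, O 1.999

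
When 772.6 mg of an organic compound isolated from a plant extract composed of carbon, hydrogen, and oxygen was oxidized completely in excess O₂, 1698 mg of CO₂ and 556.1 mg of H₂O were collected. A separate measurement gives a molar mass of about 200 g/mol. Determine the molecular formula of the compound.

mol C = 1.698 g CO₂ ÷ 44.009 g/mol = 0.038583 mol
mol H = 2 × 0.5561 g H₂O ÷ 18.015 g/mol = 0.061737 mol
mass O = 0.7726 − (0.46342 + 0.062231) = 0.24695 g → mol O = 0.24695 ÷ 15.999 = 0.015435 mol
Divide by the smallest (0.015435 mol): C 2.500, H 4.000, O 1.000
Multiplying each by 2 gives whole numbers: C 5.00, H 8.00, O 2.00
Empirical formula: C5H8O2
Empirical-formula mass = 100.12 g/mol; 200 ÷ 100.12 ≈ 2, so the molecular formula is C10H16O4.

C10H16O4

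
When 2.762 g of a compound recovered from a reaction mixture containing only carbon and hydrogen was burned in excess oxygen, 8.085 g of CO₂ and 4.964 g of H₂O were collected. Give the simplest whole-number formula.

CH3

mol C = 8.085 g CO₂ ÷ 44.009 g/mol = 0.18371 mol
mol H = 2 × 4.964 g H₂O ÷ 18.015 g/mol = 0.55110 mol
Divide by the smallest (0.18371 mol): C 1.000, H 3.000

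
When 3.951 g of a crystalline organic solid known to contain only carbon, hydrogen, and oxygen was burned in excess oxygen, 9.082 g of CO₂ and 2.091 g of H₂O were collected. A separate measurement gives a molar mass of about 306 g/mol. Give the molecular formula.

mol C = 9.082 g CO₂ ÷ 44.009 g/mol = 0.20637 mol
mol H = 2 × 2.091 g H₂O ÷ 18.015 g/mol = 0.23214 mol
mass O = 3.951 − (2.4787 + 0.23400) = 1.2383 g → mol O = 1.2383 ÷ 15.999 = 0.077400 mol
Divide by the smallest (0.077400 mol): C 2.666, H 2.999, O 1.000
Multiplying each by 3 gives whole numbers: C 8.00, H 9.00, O 3.00
Empirical formula: C8H9O3
Empirical-formula mass = 153.16 g/mol; 306 ÷ 153.16 ≈ 2, so the molecular formula is C16H18O6.

C16H18O6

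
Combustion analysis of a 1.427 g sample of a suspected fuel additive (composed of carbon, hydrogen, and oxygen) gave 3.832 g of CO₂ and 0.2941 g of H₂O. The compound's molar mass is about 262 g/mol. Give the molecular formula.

mol C = 3.832 g CO₂ ÷ 44.009 g/mol = 0.087073 mol
mol H = 2 × 0.2941 g H₂O ÷ 18.015 g/mol = 0.032651 mol
mass O = 1.427 − (1.0458 + 0.032912) = 0.34825 g → mol O = 0.34825 ÷ 15.999 = 0.021767 mol
Divide by the smallest (0.021767 mol): C 4.000, H 1.500, O 1.000
Multiplying each by 2 gives whole numbers: C 8.00, H 3.00, O 2.00
Empirical formula: C8H3O2
Empirical-formula mass = 131.11 g/mol; 262 ÷ 131.11 ≈ 2, so the molecular formula is C16H6O4.

C16H6O4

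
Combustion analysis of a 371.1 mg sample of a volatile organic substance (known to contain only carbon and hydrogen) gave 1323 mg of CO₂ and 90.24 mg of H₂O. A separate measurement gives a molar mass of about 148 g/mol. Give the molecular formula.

mol C = 1.323 g CO₂ ÷ 44.009 g/mol = 0.030062 mol
mol H = 2 × 0.09024 g H₂O ÷ 18.015 g/mol = 0.010018 mol
Divide by the smallest (0.010018 mol): C 3.001, H 1.000
Empirical formula: C3H
Empirical-formula mass = 37.04 g/mol; 148 ÷ 37.04 ≈ 4, so the molecular formula is C12H4.

C12H4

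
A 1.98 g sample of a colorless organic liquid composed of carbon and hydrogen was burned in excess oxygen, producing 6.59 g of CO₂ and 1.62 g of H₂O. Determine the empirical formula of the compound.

mol C = 6.59 g CO₂ ÷ 44.009 g/mol = 0.1497 mol
mol H = 2 × 1.62 g H₂O ÷ 18.015 g/mol = 0.1799 mol
Divide by the smallest (0.1497 mol): C 1.000, H 1.201
Multiplying each by 5 gives whole numbers: C 5.00, H 6.01

C5H6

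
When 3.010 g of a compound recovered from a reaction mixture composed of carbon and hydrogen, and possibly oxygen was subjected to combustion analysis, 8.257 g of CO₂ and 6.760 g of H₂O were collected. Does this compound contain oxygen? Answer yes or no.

mol C = 8.257 g CO₂ ÷ 44.009 g/mol = 0.18762 mol
mol H = 2 × 6.760 g H₂O ÷ 18.015 g/mol = 0.75049 mol
C and H together account for 3.0100 g — essentially the entire 3.010 g sample — so the compound contains no oxygen.

no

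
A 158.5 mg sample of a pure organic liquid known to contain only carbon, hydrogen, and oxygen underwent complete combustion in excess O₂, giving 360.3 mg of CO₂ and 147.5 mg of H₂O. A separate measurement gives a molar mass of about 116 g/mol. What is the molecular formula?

mol C = 0.3603 g CO₂ ÷ 44.009 g/mol = 0.0081870 mol
mol H = 2 × 0.1475 g H₂O ÷ 18.015 g/mol = 0.016375 mol
mass O = 0.1585 − (0.098334 + 0.016506) = 0.043660 g → mol O = 0.043660 ÷ 15.999 = 0.0027289 mol
Divide by the smallest (0.0027289 mol): C 3.000, H 6.001, O 1.000
Empirical formula: C3H6O
Empirical-formula mass = 58.08 g/mol; 116 ÷ 58.08 ≈ 2, so the molecular formula is C6H12O2.

C6H12O2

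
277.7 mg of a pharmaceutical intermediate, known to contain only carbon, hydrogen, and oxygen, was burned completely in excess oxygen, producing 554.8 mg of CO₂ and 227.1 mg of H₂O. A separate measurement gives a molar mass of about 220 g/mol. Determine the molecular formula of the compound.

mol C = 0.5548 g CO₂ ÷ 44.009 g/mol = 0.012607 mol
mol H = 2 × 0.2271 g H₂O ÷ 18.015 g/mol = 0.025212 mol
mass O = 0.2777 − (0.15142 + 0.025414) = 0.10087 g → mol O = 0.10087 ÷ 15.999 = 0.0063047 mol
Divide by the smallest (0.0063047 mol): C 2.000, H 3.999, O 1.000
Empirical formula: C2H4O
Empirical-formula mass = 44.05 g/mol; 220 ÷ 44.05 ≈ 5, so the molecular formula is C10H20O5.

C10H20O5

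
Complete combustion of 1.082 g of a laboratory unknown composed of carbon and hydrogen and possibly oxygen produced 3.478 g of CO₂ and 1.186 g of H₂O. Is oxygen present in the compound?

mol C = 3.478 g CO₂ ÷ 44.009 g/mol = 0.079029 mol
mol H = 2 × 1.186 g H₂O ÷ 18.015 g/mol = 0.13167 mol
C and H together account for 1.0819 g — essentially the entire 1.082 g sample — so the compound contains no oxygen.

no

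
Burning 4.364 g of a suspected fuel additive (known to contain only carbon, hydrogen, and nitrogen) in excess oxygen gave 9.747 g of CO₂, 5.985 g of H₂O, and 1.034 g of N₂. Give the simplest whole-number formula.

mol C = 9.747 g CO₂ ÷ 44.009 g/mol = 0.22148 mol
mol H = 2 × 5.985 g H₂O ÷ 18.015 g/mol = 0.66445 mol
mol N = 2 × 1.034 g N₂ ÷ 28.014 g/mol = 0.073820 mol
Divide by the smallest (0.073820 mol): C 3.000, H 9.001, N 1.000

C3H9N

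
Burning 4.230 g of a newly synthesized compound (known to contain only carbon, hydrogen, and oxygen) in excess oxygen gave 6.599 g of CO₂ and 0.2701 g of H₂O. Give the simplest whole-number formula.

C5HO5

mol C = 6.599 g CO₂ ÷ 44.009 g/mol = 0.14995 mol
mol H = 2 × 0.2701 g H₂O ÷ 18.015 g/mol = 0.029986 mol
mass O = 4.230 − (1.8010 + 0.030226) = 2.3988 g → mol O = 2.3988 ÷ 15.999 = 0.14993 mol
Divide by the smallest (0.029986 mol): C 5.001, H 1.000, O 5.000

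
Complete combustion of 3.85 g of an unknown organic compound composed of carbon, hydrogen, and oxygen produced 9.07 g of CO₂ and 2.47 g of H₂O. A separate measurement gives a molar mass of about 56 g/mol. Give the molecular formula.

mol C = 9.07 g CO₂ ÷ 44.009 g/mol = 0.2061 mol
mol H = 2 × 2.47 g H₂O ÷ 18.015 g/mol = 0.2742 mol
mass O = 3.85 − (2.475 + 0.2764) = 1.098 g → mol O = 1.098 ÷ 15.999 = 0.06864 mol
Divide by the smallest (0.06864 mol): C 3.002, H 3.995, O 1.000
Empirical formula: C3H4O
Empirical-formula mass = 56.06 g/mol; 56 ÷ 56.06 ≈ 1, so the molecular formula is C3H4O.

C3H4O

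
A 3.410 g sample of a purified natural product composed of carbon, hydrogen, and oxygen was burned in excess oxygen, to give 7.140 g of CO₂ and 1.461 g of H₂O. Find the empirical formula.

mol C = 7.140 g CO₂ ÷ 44.009 g/mol = 0.16224 mol
mol H = 2 × 1.461 g H₂O ÷ 18.015 g/mol = 0.16220 mol
mass O = 3.410 − (1.9487 + 0.16350) = 1.2978 g → mol O = 1.2978 ÷ 15.999 = 0.081120 mol
Divide by the smallest (0.081120 mol): C 2.000, H 1.999, O 1.000

C2H2O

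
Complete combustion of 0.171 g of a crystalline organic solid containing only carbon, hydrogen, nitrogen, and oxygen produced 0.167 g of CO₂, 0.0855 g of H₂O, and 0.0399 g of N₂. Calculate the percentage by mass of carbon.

mol C = 0.167 g CO₂ ÷ 44.009 g/mol = 0.003795 mol
mol H = 2 × 0.0855 g H₂O ÷ 18.015 g/mol = 0.009492 mol
mol N = 2 × 0.0399 g N₂ ÷ 28.014 g/mol = 0.002849 mol
mass O = 0.171 − (0.04558 + 0.009568 + 0.03990) = 0.07595 g → mol O = 0.07595 ÷ 15.999 = 0.004747 mol
mass % C = 0.04558 g ÷ 0.171 g × 100%

26.7%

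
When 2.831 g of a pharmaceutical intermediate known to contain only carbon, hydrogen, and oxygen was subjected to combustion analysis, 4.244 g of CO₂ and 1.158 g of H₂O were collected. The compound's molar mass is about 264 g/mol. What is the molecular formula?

C9H12O9

mol C = 4.244 g CO₂ ÷ 44.009 g/mol = 0.096435 mol
mol H = 2 × 1.158 g H₂O ÷ 18.015 g/mol = 0.12856 mol
mass O = 2.831 − (1.1583 + 0.12959) = 1.5431 g → mol O = 1.5431 ÷ 15.999 = 0.096452 mol
Divide by the smallest (0.096435 mol): C 1.000, H 1.333, O 1.000
Multiplying each by 3 gives whole numbers: C 3.00, H 4.00, O 3.00
Empirical formula: C3H4O3
Empirical-formula mass = 88.06 g/mol; 264 ÷ 88.06 ≈ 3, so the molecular formula is C9H12O9.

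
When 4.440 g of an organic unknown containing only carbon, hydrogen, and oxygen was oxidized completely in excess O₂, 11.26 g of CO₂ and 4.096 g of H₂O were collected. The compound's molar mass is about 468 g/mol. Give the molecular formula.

mol C = 11.26 g CO₂ ÷ 44.009 g/mol = 0.25586 mol
mol H = 2 × 4.096 g H₂O ÷ 18.015 g/mol = 0.45473 mol
mass O = 4.440 − (3.0731 + 0.45837) = 0.90853 g → mol O = 0.90853 ÷ 15.999 = 0.056787 mol
Divide by the smallest (0.056787 mol): C 4.506, H 8.008, O 1.000
Multiplying each by 2 gives whole numbers: C 9.01, H 16.02, O 2.00
Empirical formula: C9H16O2
Empirical-formula mass = 156.22 g/mol; 468 ÷ 156.22 ≈ 3, so the molecular formula is C27H48O6.

C27H48O6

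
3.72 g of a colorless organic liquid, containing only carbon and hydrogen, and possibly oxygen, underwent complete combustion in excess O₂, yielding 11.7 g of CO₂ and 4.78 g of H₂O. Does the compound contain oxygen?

no

mol C = 11.7 g CO₂ ÷ 44.009 g/mol = 0.2659 mol
mol H = 2 × 4.78 g H₂O ÷ 18.015 g/mol = 0.5307 mol
C and H together account for 3.728 g — essentially the entire 3.72 g sample — so the compound contains no oxygen.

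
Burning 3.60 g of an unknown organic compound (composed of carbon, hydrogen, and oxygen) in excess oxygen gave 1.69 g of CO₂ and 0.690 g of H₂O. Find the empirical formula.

CH2O5

mol C = 1.69 g CO₂ ÷ 44.009 g/mol = 0.03840 mol
mol H = 2 × 0.690 g H₂O ÷ 18.015 g/mol = 0.07660 mol
mass O = 3.60 − (0.4612 + 0.07722) = 3.062 g → mol O = 3.062 ÷ 15.999 = 0.1914 mol
Divide by the smallest (0.03840 mol): C 1.000, H 1.995, O 4.983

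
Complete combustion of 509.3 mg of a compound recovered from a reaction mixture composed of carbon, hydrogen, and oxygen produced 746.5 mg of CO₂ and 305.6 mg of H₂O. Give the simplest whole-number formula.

mol C = 0.7465 g CO₂ ÷ 44.009 g/mol = 0.016962 mol
mol H = 2 × 0.3056 g H₂O ÷ 18.015 g/mol = 0.033927 mol
mass O = 0.5093 − (0.20374 + 0.034199) = 0.27137 g → mol O = 0.27137 ÷ 15.999 = 0.016961 mol
Divide by the smallest (0.016961 mol): C 1.000, H 2.000, O 1.000

CH2O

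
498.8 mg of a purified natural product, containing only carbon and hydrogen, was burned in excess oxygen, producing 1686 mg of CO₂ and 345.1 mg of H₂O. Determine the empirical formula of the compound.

CH

mol C = 1.686 g CO₂ ÷ 44.009 g/mol = 0.038310 mol
mol H = 2 × 0.3451 g H₂O ÷ 18.015 g/mol = 0.038313 mol
Divide by the smallest (0.038310 mol): C 1.000, H 1.000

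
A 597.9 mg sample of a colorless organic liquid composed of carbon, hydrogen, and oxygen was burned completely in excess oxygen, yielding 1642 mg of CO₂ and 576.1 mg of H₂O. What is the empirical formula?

mol C = 1.642 g CO₂ ÷ 44.009 g/mol = 0.037311 mol
mol H = 2 × 0.5761 g H₂O ÷ 18.015 g/mol = 0.063958 mol
mass O = 0.5979 − (0.44814 + 0.064469) = 0.085294 g → mol O = 0.085294 ÷ 15.999 = 0.0053312 mol
Divide by the smallest (0.0053312 mol): C 6.999, H 11.997, O 1.000

C7H12O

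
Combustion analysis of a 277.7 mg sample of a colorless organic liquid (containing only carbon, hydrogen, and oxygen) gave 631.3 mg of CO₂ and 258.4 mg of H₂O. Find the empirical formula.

C3H6O

mol C = 0.6313 g CO₂ ÷ 44.009 g/mol = 0.014345 mol
mol H = 2 × 0.2584 g H₂O ÷ 18.015 g/mol = 0.028687 mol
mass O = 0.2777 − (0.17230 + 0.028917) = 0.076488 g → mol O = 0.076488 ÷ 15.999 = 0.0047808 mol
Divide by the smallest (0.0047808 mol): C 3.001, H 6.001, O 1.000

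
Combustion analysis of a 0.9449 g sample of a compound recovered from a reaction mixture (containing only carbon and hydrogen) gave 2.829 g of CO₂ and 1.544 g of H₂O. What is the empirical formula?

mol C = 2.829 g CO₂ ÷ 44.009 g/mol = 0.064282 mol
mol H = 2 × 1.544 g H₂O ÷ 18.015 g/mol = 0.17141 mol
Divide by the smallest (0.064282 mol): C 1.000, H 2.667
Multiplying each by 3 gives whole numbers: C 3.00, H 8.00

C3H8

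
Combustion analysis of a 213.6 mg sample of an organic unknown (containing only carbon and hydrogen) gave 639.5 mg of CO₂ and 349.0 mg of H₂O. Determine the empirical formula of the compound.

mol C = 0.6395 g CO₂ ÷ 44.009 g/mol = 0.014531 mol
mol H = 2 × 0.3490 g H₂O ÷ 18.015 g/mol = 0.038745 mol
Divide by the smallest (0.014531 mol): C 1.000, H 2.666
Multiplying each by 3 gives whole numbers: C 3.00, H 8.00

C3H8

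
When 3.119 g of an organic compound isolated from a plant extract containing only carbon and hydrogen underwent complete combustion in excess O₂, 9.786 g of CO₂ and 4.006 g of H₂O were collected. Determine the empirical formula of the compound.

CH2

mol C = 9.786 g CO₂ ÷ 44.009 g/mol = 0.22236 mol
mol H = 2 × 4.006 g H₂O ÷ 18.015 g/mol = 0.44474 mol
Divide by the smallest (0.22236 mol): C 1.000, H 2.000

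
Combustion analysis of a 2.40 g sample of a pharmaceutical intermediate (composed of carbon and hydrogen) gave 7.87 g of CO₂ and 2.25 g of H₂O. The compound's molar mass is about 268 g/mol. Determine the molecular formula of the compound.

C20H28

mol C = 7.87 g CO₂ ÷ 44.009 g/mol = 0.1788 mol
mol H = 2 × 2.25 g H₂O ÷ 18.015 g/mol = 0.2498 mol
Divide by the smallest (0.1788 mol): C 1.000, H 1.397
Multiplying each by 5 gives whole numbers: C 5.00, H 6.98
Empirical formula: C5H7
Empirical-formula mass = 67.11 g/mol; 268 ÷ 67.11 ≈ 4, so the molecular formula is C20H28.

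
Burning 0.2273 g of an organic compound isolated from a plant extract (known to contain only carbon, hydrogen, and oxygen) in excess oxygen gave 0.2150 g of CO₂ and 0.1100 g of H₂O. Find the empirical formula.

mol C = 0.2150 g CO₂ ÷ 44.009 g/mol = 0.0048854 mol
mol H = 2 × 0.1100 g H₂O ÷ 18.015 g/mol = 0.012212 mol
mass O = 0.2273 − (0.058678 + 0.012310) = 0.15631 g → mol O = 0.15631 ÷ 15.999 = 0.0097701 mol
Divide by the smallest (0.0048854 mol): C 1.000, H 2.500, O 2.000
Multiplying each by 2 gives whole numbers: C 2.00, H 5.00, O 4.00

C2H5O4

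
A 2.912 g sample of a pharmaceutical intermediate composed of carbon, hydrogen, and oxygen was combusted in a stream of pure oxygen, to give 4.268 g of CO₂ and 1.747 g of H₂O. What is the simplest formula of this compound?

CH2O

mol C = 4.268 g CO₂ ÷ 44.009 g/mol = 0.096980 mol
mol H = 2 × 1.747 g H₂O ÷ 18.015 g/mol = 0.19395 mol
mass O = 2.912 − (1.1648 + 0.19550) = 1.5517 g → mol O = 1.5517 ÷ 15.999 = 0.096985 mol
Divide by the smallest (0.096980 mol): C 1.000, H 2.000, O 1.000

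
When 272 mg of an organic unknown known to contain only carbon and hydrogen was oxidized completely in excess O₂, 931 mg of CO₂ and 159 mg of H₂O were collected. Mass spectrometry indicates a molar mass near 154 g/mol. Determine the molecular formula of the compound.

mol C = 0.931 g CO₂ ÷ 44.009 g/mol = 0.02115 mol
mol H = 2 × 0.159 g H₂O ÷ 18.015 g/mol = 0.01765 mol
Divide by the smallest (0.01765 mol): C 1.198, H 1.000
Multiplying each by 5 gives whole numbers: C 5.99, H 5.00
Empirical formula: C6H5
Empirical-formula mass = 77.11 g/mol; 154 ÷ 77.11 ≈ 2, so the molecular formula is C12H10.

C12H10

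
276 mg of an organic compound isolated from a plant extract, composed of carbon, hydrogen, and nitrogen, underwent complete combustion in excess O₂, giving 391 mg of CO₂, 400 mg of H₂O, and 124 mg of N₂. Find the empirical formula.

mol C = 0.391 g CO₂ ÷ 44.009 g/mol = 0.008885 mol
mol H = 2 × 0.400 g H₂O ÷ 18.015 g/mol = 0.04441 mol
mol N = 2 × 0.124 g N₂ ÷ 28.014 g/mol = 0.008853 mol
Divide by the smallest (0.008853 mol): C 1.004, H 5.016, N 1.000

CH5N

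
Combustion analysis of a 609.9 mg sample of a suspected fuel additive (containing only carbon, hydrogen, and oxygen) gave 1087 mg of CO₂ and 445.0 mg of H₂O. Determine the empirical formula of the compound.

mol C = 1.087 g CO₂ ÷ 44.009 g/mol = 0.024699 mol
mol H = 2 × 0.4450 g H₂O ÷ 18.015 g/mol = 0.049403 mol
mass O = 0.6099 − (0.29667 + 0.049799) = 0.26344 g → mol O = 0.26344 ÷ 15.999 = 0.016466 mol
Divide by the smallest (0.016466 mol): C 1.500, H 3.000, O 1.000
Multiplying each by 2 gives whole numbers: C 3.00, H 6.00, O 2.00

C3H6O2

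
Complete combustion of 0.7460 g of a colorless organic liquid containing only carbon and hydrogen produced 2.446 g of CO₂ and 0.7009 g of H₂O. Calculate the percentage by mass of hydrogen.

10.51%

mol C = 2.446 g CO₂ ÷ 44.009 g/mol = 0.055580 mol
mol H = 2 × 0.7009 g H₂O ÷ 18.015 g/mol = 0.077813 mol
mass % H = 0.078435 g ÷ 0.7460 g × 100%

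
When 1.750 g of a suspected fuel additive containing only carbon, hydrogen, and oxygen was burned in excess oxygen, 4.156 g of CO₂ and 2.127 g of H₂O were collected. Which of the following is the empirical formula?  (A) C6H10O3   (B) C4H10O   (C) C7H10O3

mol C = 4.156 g CO₂ ÷ 44.009 g/mol = 0.094435 mol
mol H = 2 × 2.127 g H₂O ÷ 18.015 g/mol = 0.23614 mol
mass O = 1.750 − (1.1343 + 0.23803) = 0.37771 g → mol O = 0.37771 ÷ 15.999 = 0.023609 mol
Divide by the smallest (0.023609 mol): C 4.000, H 10.002, O 1.000

(B) C4H10O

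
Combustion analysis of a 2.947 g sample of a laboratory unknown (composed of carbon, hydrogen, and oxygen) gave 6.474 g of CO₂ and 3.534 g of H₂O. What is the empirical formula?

C3H8O

mol C = 6.474 g CO₂ ÷ 44.009 g/mol = 0.14711 mol
mol H = 2 × 3.534 g H₂O ÷ 18.015 g/mol = 0.39234 mol
mass O = 2.947 − (1.7669 + 0.39548) = 0.78463 g → mol O = 0.78463 ÷ 15.999 = 0.049042 mol
Divide by the smallest (0.049042 mol): C 3.000, H 8.000, O 1.000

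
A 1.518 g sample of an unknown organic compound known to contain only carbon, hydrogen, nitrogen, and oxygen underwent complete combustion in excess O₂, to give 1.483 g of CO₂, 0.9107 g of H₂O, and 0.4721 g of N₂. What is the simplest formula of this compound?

mol C = 1.483 g CO₂ ÷ 44.009 g/mol = 0.033698 mol
mol H = 2 × 0.9107 g H₂O ÷ 18.015 g/mol = 0.10110 mol
mol N = 2 × 0.4721 g N₂ ÷ 28.014 g/mol = 0.033705 mol
mass O = 1.518 − (0.40474 + 0.10191 + 0.47210) = 0.53924 g → mol O = 0.53924 ÷ 15.999 = 0.033705 mol
Divide by the smallest (0.033698 mol): C 1.000, H 3.000, N 1.000, O 1.000

CH3NO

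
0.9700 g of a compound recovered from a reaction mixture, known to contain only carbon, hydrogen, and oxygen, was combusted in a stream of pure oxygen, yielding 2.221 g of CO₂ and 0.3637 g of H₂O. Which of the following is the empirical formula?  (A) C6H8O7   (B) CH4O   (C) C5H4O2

mol C = 2.221 g CO₂ ÷ 44.009 g/mol = 0.050467 mol
mol H = 2 × 0.3637 g H₂O ÷ 18.015 g/mol = 0.040377 mol
mass O = 0.9700 − (0.60616 + 0.040700) = 0.32314 g → mol O = 0.32314 ÷ 15.999 = 0.020198 mol
Divide by the smallest (0.020198 mol): C 2.499, H 1.999, O 1.000
Multiplying each by 2 gives whole numbers: C 5.00, H 4.00, O 2.00

(C) C5H4O2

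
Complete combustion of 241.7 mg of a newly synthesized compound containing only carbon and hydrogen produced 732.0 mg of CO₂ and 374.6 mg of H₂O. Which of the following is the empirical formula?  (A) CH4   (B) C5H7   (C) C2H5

(C) C2H5

mol C = 0.7320 g CO₂ ÷ 44.009 g/mol = 0.016633 mol
mol H = 2 × 0.3746 g H₂O ÷ 18.015 g/mol = 0.041588 mol
Divide by the smallest (0.016633 mol): C 1.000, H 2.500
Multiplying each by 2 gives whole numbers: C 2.00, H 5.00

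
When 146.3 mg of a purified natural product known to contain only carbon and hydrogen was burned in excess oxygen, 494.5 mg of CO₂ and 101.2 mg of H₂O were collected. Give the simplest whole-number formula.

CH

mol C = 0.4945 g CO₂ ÷ 44.009 g/mol = 0.011236 mol
mol H = 2 × 0.1012 g H₂O ÷ 18.015 g/mol = 0.011235 mol
Divide by the smallest (0.011235 mol): C 1.000, H 1.000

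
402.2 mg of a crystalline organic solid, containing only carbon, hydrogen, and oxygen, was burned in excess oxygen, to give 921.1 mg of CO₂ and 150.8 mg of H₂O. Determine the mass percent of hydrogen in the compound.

4.20%

mol C = 0.9211 g CO₂ ÷ 44.009 g/mol = 0.020930 mol
mol H = 2 × 0.1508 g H₂O ÷ 18.015 g/mol = 0.016742 mol
mass O = 0.4022 − (0.25139 + 0.016876) = 0.13394 g → mol O = 0.13394 ÷ 15.999 = 0.0083716 mol
mass % H = 0.016876 g ÷ 0.4022 g × 100%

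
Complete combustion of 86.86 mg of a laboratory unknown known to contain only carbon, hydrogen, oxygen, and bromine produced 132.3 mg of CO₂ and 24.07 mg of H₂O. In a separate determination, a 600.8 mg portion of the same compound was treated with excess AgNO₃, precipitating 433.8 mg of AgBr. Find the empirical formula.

mol C = 0.1323 g CO₂ ÷ 44.009 g/mol = 0.0030062 mol
mol H = 2 × 0.02407 g H₂O ÷ 18.015 g/mol = 0.0026722 mol
From the AgBr data: mol Br per gram of compound = (0.4338 ÷ 187.772) ÷ 0.6008 = 0.0038453 mol/g, so in the 0.08686 g combustion sample mol Br = 0.00033400 mol
mass O = 0.08686 − (0.036108 + 0.0026936 + 0.026688) = 0.021371 g → mol O = 0.021371 ÷ 15.999 = 0.0013358 mol
Divide by the smallest (0.00033400 mol): C 9.001, H 8.001, Br 1.000, O 3.999

C9H8BrO4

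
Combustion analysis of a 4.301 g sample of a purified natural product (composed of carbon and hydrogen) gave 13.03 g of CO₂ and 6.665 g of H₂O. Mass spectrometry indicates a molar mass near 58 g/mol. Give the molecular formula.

C4H10

mol C = 13.03 g CO₂ ÷ 44.009 g/mol = 0.29608 mol
mol H = 2 × 6.665 g H₂O ÷ 18.015 g/mol = 0.73994 mol
Divide by the smallest (0.29608 mol): C 1.000, H 2.499
Multiplying each by 2 gives whole numbers: C 2.00, H 5.00
Empirical formula: C2H5
Empirical-formula mass = 29.06 g/mol; 58 ÷ 29.06 ≈ 2, so the molecular formula is C4H10.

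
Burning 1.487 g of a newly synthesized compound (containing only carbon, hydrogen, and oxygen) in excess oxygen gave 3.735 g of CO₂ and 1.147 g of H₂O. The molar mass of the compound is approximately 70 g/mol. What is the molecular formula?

C4H6O

mol C = 3.735 g CO₂ ÷ 44.009 g/mol = 0.084869 mol
mol H = 2 × 1.147 g H₂O ÷ 18.015 g/mol = 0.12734 mol
mass O = 1.487 − (1.0194 + 0.12836) = 0.33928 g → mol O = 0.33928 ÷ 15.999 = 0.021206 mol
Divide by the smallest (0.021206 mol): C 4.002, H 6.005, O 1.000
Empirical formula: C4H6O
Empirical-formula mass = 70.09 g/mol; 70 ÷ 70.09 ≈ 1, so the molecular formula is C4H6O.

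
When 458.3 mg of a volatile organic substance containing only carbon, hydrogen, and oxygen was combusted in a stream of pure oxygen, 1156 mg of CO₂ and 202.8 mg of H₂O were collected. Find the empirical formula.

mol C = 1.156 g CO₂ ÷ 44.009 g/mol = 0.026267 mol
mol H = 2 × 0.2028 g H₂O ÷ 18.015 g/mol = 0.022515 mol
mass O = 0.4583 − (0.31550 + 0.022695) = 0.12011 g → mol O = 0.12011 ÷ 15.999 = 0.0075072 mol
Divide by the smallest (0.0075072 mol): C 3.499, H 2.999, O 1.000
Multiplying each by 2 gives whole numbers: C 7.00, H 6.00, O 2.00

C7H6O2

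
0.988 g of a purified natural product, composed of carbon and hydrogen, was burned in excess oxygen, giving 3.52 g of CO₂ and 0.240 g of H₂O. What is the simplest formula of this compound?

C3H

mol C = 3.52 g CO₂ ÷ 44.009 g/mol = 0.07998 mol
mol H = 2 × 0.240 g H₂O ÷ 18.015 g/mol = 0.02664 mol
Divide by the smallest (0.02664 mol): C 3.002, H 1.000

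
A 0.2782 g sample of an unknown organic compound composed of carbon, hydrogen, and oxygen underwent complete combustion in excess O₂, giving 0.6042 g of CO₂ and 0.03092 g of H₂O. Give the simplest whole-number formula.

C4HO2

mol C = 0.6042 g CO₂ ÷ 44.009 g/mol = 0.013729 mol
mol H = 2 × 0.03092 g H₂O ÷ 18.015 g/mol = 0.0034327 mol
mass O = 0.2782 − (0.16490 + 0.0034602) = 0.10984 g → mol O = 0.10984 ÷ 15.999 = 0.0068655 mol
Divide by the smallest (0.0034327 mol): C 3.999, H 1.000, O 2.000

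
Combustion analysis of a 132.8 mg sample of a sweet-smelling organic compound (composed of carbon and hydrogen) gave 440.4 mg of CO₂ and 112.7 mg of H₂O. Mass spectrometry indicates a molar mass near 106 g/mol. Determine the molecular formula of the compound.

C8H10

mol C = 0.4404 g CO₂ ÷ 44.009 g/mol = 0.010007 mol
mol H = 2 × 0.1127 g H₂O ÷ 18.015 g/mol = 0.012512 mol
Divide by the smallest (0.010007 mol): C 1.000, H 1.250
Multiplying each by 4 gives whole numbers: C 4.00, H 5.00
Empirical formula: C4H5
Empirical-formula mass = 53.08 g/mol; 106 ÷ 53.08 ≈ 2, so the molecular formula is C8H10.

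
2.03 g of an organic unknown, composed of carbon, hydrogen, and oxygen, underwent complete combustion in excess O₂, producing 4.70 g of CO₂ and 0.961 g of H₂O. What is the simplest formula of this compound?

mol C = 4.70 g CO₂ ÷ 44.009 g/mol = 0.1068 mol
mol H = 2 × 0.961 g H₂O ÷ 18.015 g/mol = 0.1067 mol
mass O = 2.03 − (1.283 + 0.1075) = 0.6397 g → mol O = 0.6397 ÷ 15.999 = 0.03999 mol
Divide by the smallest (0.03999 mol): C 2.671, H 2.668, O 1.000
Multiplying each by 3 gives whole numbers: C 8.01, H 8.00, O 3.00

C8H8O3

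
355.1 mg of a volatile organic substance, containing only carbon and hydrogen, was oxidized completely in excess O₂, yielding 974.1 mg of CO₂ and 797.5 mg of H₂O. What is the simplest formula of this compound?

CH4

mol C = 0.9741 g CO₂ ÷ 44.009 g/mol = 0.022134 mol
mol H = 2 × 0.7975 g H₂O ÷ 18.015 g/mol = 0.088537 mol
Divide by the smallest (0.022134 mol): C 1.000, H 4.000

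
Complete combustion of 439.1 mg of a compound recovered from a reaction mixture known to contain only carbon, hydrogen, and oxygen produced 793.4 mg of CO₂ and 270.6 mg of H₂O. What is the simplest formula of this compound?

C3H5O2

mol C = 0.7934 g CO₂ ÷ 44.009 g/mol = 0.018028 mol
mol H = 2 × 0.2706 g H₂O ÷ 18.015 g/mol = 0.030042 mol
mass O = 0.4391 − (0.21654 + 0.030282) = 0.19228 g → mol O = 0.19228 ÷ 15.999 = 0.012018 mol
Divide by the smallest (0.012018 mol): C 1.500, H 2.500, O 1.000
Multiplying each by 2 gives whole numbers: C 3.00, H 5.00, O 2.00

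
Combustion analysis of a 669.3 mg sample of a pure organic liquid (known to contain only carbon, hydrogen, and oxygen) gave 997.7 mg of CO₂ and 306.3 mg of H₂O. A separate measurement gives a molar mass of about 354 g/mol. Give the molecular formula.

mol C = 0.9977 g CO₂ ÷ 44.009 g/mol = 0.022670 mol
mol H = 2 × 0.3063 g H₂O ÷ 18.015 g/mol = 0.034005 mol
mass O = 0.6693 − (0.27229 + 0.034277) = 0.36273 g → mol O = 0.36273 ÷ 15.999 = 0.022672 mol
Divide by the smallest (0.022670 mol): C 1.000, H 1.500, O 1.000
Multiplying each by 2 gives whole numbers: C 2.00, H 3.00, O 2.00
Empirical formula: C2H3O2
Empirical-formula mass = 59.04 g/mol; 354 ÷ 59.04 ≈ 6, so the molecular formula is C12H18O12.

C12H18O12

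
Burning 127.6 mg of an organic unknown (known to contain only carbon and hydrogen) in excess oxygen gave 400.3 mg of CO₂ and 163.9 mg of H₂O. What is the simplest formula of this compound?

CH2

mol C = 0.4003 g CO₂ ÷ 44.009 g/mol = 0.0090959 mol
mol H = 2 × 0.1639 g H₂O ÷ 18.015 g/mol = 0.018196 mol
Divide by the smallest (0.0090959 mol): C 1.000, H 2.000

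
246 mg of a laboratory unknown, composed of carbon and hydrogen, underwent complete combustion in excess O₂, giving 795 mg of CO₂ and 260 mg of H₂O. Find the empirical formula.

C5H8

mol C = 0.795 g CO₂ ÷ 44.009 g/mol = 0.01806 mol
mol H = 2 × 0.260 g H₂O ÷ 18.015 g/mol = 0.02886 mol
Divide by the smallest (0.01806 mol): C 1.000, H 1.598
Multiplying each by 5 gives whole numbers: C 5.00, H 7.99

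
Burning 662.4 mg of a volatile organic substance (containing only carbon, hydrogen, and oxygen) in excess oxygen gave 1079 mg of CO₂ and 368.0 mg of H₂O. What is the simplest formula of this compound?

C6H10O5

mol C = 1.079 g CO₂ ÷ 44.009 g/mol = 0.024518 mol
mol H = 2 × 0.3680 g H₂O ÷ 18.015 g/mol = 0.040855 mol
mass O = 0.6624 − (0.29448 + 0.041182) = 0.32674 g → mol O = 0.32674 ÷ 15.999 = 0.020422 mol
Divide by the smallest (0.020422 mol): C 1.201, H 2.001, O 1.000
Multiplying each by 5 gives whole numbers: C 6.00, H 10.00, O 5.00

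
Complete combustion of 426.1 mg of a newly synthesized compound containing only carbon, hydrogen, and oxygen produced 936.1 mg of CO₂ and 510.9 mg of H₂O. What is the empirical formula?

mol C = 0.9361 g CO₂ ÷ 44.009 g/mol = 0.021271 mol
mol H = 2 × 0.5109 g H₂O ÷ 18.015 g/mol = 0.056719 mol
mass O = 0.4261 − (0.25548 + 0.057173) = 0.11345 g → mol O = 0.11345 ÷ 15.999 = 0.0070908 mol
Divide by the smallest (0.0070908 mol): C 3.000, H 7.999, O 1.000

C3H8O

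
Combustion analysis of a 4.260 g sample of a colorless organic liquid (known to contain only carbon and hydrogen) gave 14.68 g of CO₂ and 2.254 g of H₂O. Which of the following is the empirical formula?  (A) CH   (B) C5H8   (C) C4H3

mol C = 14.68 g CO₂ ÷ 44.009 g/mol = 0.33357 mol
mol H = 2 × 2.254 g H₂O ÷ 18.015 g/mol = 0.25024 mol
Divide by the smallest (0.25024 mol): C 1.333, H 1.000
Multiplying each by 3 gives whole numbers: C 4.00, H 3.00

(C) C4H3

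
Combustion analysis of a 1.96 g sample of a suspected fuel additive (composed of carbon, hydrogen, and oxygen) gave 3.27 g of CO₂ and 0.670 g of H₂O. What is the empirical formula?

C6H6O5

mol C = 3.27 g CO₂ ÷ 44.009 g/mol = 0.07430 mol
mol H = 2 × 0.670 g H₂O ÷ 18.015 g/mol = 0.07438 mol
mass O = 1.96 − (0.8925 + 0.07498) = 0.9926 g → mol O = 0.9926 ÷ 15.999 = 0.06204 mol
Divide by the smallest (0.06204 mol): C 1.198, H 1.199, O 1.000
Multiplying each by 5 gives whole numbers: C 5.99, H 5.99, O 5.00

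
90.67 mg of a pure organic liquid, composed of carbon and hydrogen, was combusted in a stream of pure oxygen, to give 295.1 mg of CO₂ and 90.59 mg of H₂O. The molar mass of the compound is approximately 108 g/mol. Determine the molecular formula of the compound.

C8H12

mol C = 0.2951 g CO₂ ÷ 44.009 g/mol = 0.0067054 mol
mol H = 2 × 0.09059 g H₂O ÷ 18.015 g/mol = 0.010057 mol
Divide by the smallest (0.0067054 mol): C 1.000, H 1.500
Multiplying each by 2 gives whole numbers: C 2.00, H 3.00
Empirical formula: C2H3
Empirical-formula mass = 27.05 g/mol; 108 ÷ 27.05 ≈ 4, so the molecular formula is C8H12.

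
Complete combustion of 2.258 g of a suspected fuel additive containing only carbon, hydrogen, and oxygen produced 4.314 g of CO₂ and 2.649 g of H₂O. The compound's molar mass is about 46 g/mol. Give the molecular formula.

C2H6O

mol C = 4.314 g CO₂ ÷ 44.009 g/mol = 0.098025 mol
mol H = 2 × 2.649 g H₂O ÷ 18.015 g/mol = 0.29409 mol
mass O = 2.258 − (1.1774 + 0.29644) = 0.78418 g → mol O = 0.78418 ÷ 15.999 = 0.049014 mol
Divide by the smallest (0.049014 mol): C 2.000, H 6.000, O 1.000
Empirical formula: C2H6O
Empirical-formula mass = 46.07 g/mol; 46 ÷ 46.07 ≈ 1, so the molecular formula is C2H6O.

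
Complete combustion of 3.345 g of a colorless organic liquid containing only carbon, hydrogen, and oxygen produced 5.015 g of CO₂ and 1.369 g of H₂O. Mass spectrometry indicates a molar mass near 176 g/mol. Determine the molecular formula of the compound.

mol C = 5.015 g CO₂ ÷ 44.009 g/mol = 0.11395 mol
mol H = 2 × 1.369 g H₂O ÷ 18.015 g/mol = 0.15198 mol
mass O = 3.345 − (1.3687 + 0.15320) = 1.8231 g → mol O = 1.8231 ÷ 15.999 = 0.11395 mol
Divide by the smallest (0.11395 mol): C 1.000, H 1.334, O 1.000
Multiplying each by 3 gives whole numbers: C 3.00, H 4.00, O 3.00
Empirical formula: C3H4O3
Empirical-formula mass = 88.06 g/mol; 176 ÷ 88.06 ≈ 2, so the molecular formula is C6H8O6.

C6H8O6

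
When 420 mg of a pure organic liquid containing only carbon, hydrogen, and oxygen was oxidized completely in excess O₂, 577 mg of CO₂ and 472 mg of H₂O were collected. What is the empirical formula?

mol C = 0.577 g CO₂ ÷ 44.009 g/mol = 0.01311 mol
mol H = 2 × 0.472 g H₂O ÷ 18.015 g/mol = 0.05240 mol
mass O = 0.420 − (0.1575 + 0.05282) = 0.2097 g → mol O = 0.2097 ÷ 15.999 = 0.01311 mol
Divide by the smallest (0.01311 mol): C 1.000, H 3.998, O 1.000

CH4O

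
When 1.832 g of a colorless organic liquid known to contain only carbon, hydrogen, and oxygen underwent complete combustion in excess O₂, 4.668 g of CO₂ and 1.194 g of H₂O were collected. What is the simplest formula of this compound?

C4H5O

mol C = 4.668 g CO₂ ÷ 44.009 g/mol = 0.10607 mol
mol H = 2 × 1.194 g H₂O ÷ 18.015 g/mol = 0.13256 mol
mass O = 1.832 − (1.2740 + 0.13362) = 0.42439 g → mol O = 0.42439 ÷ 15.999 = 0.026526 mol
Divide by the smallest (0.026526 mol): C 3.999, H 4.997, O 1.000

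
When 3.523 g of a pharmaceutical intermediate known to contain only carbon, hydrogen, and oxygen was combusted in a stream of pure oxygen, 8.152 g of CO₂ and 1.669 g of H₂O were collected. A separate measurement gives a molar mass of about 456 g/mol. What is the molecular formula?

C24H24O9

mol C = 8.152 g CO₂ ÷ 44.009 g/mol = 0.18523 mol
mol H = 2 × 1.669 g H₂O ÷ 18.015 g/mol = 0.18529 mol
mass O = 3.523 − (2.2249 + 0.18677) = 1.1114 g → mol O = 1.1114 ÷ 15.999 = 0.069465 mol
Divide by the smallest (0.069465 mol): C 2.667, H 2.667, O 1.000
Multiplying each by 3 gives whole numbers: C 8.00, H 8.00, O 3.00
Empirical formula: C8H8O3
Empirical-formula mass = 152.15 g/mol; 456 ÷ 152.15 ≈ 3, so the molecular formula is C24H24O9.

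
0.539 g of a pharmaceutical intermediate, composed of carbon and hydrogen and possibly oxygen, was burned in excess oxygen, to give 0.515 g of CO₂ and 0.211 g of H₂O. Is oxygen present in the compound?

yes

mol C = 0.515 g CO₂ ÷ 44.009 g/mol = 0.01170 mol
mol H = 2 × 0.211 g H₂O ÷ 18.015 g/mol = 0.02342 mol
C and H account for only 0.1642 g of the 0.539 g sample; the remaining 0.3748 g must be oxygen.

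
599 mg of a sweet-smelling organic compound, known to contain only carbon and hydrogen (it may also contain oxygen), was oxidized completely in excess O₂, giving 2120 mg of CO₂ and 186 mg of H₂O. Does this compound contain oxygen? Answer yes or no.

mol C = 2.12 g CO₂ ÷ 44.009 g/mol = 0.04817 mol
mol H = 2 × 0.186 g H₂O ÷ 18.015 g/mol = 0.02065 mol
C and H together account for 0.5994 g — essentially the entire 0.599 g sample — so the compound contains no oxygen.

no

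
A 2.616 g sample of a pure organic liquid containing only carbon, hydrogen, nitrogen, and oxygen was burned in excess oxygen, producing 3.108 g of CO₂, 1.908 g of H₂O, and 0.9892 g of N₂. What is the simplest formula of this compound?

C2H6N2O

mol C = 3.108 g CO₂ ÷ 44.009 g/mol = 0.070622 mol
mol H = 2 × 1.908 g H₂O ÷ 18.015 g/mol = 0.21182 mol
mol N = 2 × 0.9892 g N₂ ÷ 28.014 g/mol = 0.070622 mol
mass O = 2.616 − (0.84824 + 0.21352 + 0.98920) = 0.56504 g → mol O = 0.56504 ÷ 15.999 = 0.035317 mol
Divide by the smallest (0.035317 mol): C 2.000, H 5.998, N 2.000, O 1.000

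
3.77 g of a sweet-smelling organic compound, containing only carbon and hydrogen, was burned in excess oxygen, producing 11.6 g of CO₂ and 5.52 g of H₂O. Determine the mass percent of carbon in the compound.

84.0%

mol C = 11.6 g CO₂ ÷ 44.009 g/mol = 0.2636 mol
mol H = 2 × 5.52 g H₂O ÷ 18.015 g/mol = 0.6128 mol
mass % C = 3.166 g ÷ 3.77 g × 100%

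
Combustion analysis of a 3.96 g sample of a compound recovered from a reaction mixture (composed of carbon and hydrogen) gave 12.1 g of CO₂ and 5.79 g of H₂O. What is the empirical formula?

mol C = 12.1 g CO₂ ÷ 44.009 g/mol = 0.2749 mol
mol H = 2 × 5.79 g H₂O ÷ 18.015 g/mol = 0.6428 mol
Divide by the smallest (0.2749 mol): C 1.000, H 2.338
Multiplying each by 3 gives whole numbers: C 3.00, H 7.01

C3H7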